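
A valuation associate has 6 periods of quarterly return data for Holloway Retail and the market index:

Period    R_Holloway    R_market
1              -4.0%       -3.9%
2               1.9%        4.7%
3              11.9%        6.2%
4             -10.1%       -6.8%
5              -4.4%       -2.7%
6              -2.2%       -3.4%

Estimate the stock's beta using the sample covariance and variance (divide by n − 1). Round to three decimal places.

1.330

Mean R_i = (-4.0 + 1.9 + 11.9 − 10.1 − 4.4 − 2.2) / 6 = -1.1500%
Mean R_m = (-3.9 + 4.7 + 6.2 − 6.8 − 2.7 − 3.4) / 6 = -0.9833%
Σ(R_i − R̄_i)(R_m − R̄_m) = 179.5650  ⇒  Cov = 179.5650 / 5 = 35.9130
Σ(R_m − R̄_m)² = 135.0283  ⇒  Var(R_m) = 135.0283 / 5 = 27.0057
β = Cov / Var(R_m) = 35.9130 / 27.0057 = 1.3298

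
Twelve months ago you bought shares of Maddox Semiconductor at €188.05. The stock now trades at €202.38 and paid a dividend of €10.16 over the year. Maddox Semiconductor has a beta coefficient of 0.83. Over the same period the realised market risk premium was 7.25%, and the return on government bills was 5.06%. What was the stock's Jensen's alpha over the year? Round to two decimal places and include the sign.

+1.95%

Realised HPR = (P1 + D1 − P0) / P0 = (202.38 + 10.16 − 188.05) / 188.05 = 24.49 / 188.05 = 13.0231%
CAPM required = R_f + β·MRP = 5.06% + 0.83 × 7.25% = 11.0775%
α = realised − required = 13.0231% − 11.0775% = +1.95%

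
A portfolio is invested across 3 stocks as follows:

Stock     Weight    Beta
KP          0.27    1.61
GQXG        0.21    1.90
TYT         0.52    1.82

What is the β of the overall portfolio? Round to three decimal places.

1.780

β_P = Σ w_i β_i = 0.27×1.61 + 0.21×1.90 + 0.52×1.82 = 1.7801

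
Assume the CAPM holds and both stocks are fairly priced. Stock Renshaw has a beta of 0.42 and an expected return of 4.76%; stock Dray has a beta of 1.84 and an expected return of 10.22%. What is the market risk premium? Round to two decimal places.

Both satisfy E(R) = R_f + β·MRP, so the slope of the SML is
MRP = (10.22% − 4.76%) / (1.84 − 0.42) = 5.46% / 1.42 = 3.8451%

3.85%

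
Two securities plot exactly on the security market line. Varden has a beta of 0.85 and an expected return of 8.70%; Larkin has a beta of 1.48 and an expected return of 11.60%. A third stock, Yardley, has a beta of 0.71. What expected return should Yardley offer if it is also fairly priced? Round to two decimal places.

MRP (SML slope) = (11.60% − 8.70%) / (1.48 − 0.85) = 2.90% / 0.63 = 4.6032%
R_f (intercept) = 8.70% − 0.85 × 4.6032% = 4.7873%
E(R_Yardley) = R_f + β × MRP = 4.7873% + 0.71 × 4.6032% = 8.06%

8.06%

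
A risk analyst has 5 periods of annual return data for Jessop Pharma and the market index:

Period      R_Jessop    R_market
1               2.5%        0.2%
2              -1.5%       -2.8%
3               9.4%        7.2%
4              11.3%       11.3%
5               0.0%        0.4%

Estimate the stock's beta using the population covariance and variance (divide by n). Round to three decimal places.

0.962

Mean R_i = (2.5 − 1.5 + 9.4 + 11.3 + 0.0) / 5 = 4.3400%
Mean R_m = (0.2 − 2.8 + 7.2 + 11.3 + 0.4) / 5 = 3.2600%
Σ(R_i − R̄_i)(R_m − R̄_m) = 129.3280  ⇒  Cov = 129.3280 / 5 = 25.8656
Σ(R_m − R̄_m)² = 134.4320  ⇒  Var(R_m) = 134.4320 / 5 = 26.8864
β = Cov / Var(R_m) = 25.8656 / 26.8864 = 0.9620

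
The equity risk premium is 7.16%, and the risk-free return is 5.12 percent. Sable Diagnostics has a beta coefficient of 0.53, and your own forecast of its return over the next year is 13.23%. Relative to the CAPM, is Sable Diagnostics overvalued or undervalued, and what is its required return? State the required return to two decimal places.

Undervalued; required return 8.91%

Required return = R_f + β·MRP = 5.12% + 0.53 × 7.16% = 8.91%
Forecast 13.23% > required 8.91% → the stock plots above the SML → undervalued.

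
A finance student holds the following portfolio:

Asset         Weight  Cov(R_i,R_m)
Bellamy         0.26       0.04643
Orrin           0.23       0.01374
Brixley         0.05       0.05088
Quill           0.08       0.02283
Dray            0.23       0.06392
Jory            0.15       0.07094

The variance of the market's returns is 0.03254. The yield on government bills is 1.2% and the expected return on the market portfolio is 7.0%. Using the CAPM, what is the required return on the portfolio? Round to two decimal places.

β_Bellamy = 0.04643 / 0.03254 = 1.4269
β_Orrin = 0.01374 / 0.03254 = 0.4222
β_Brixley = 0.05088 / 0.03254 = 1.5636
β_Quill = 0.02283 / 0.03254 = 0.7016
β_Dray = 0.06392 / 0.03254 = 1.9644
β_Jory = 0.07094 / 0.03254 = 2.1801
β_P = Σ w_i β_i = 0.26×1.4269 + 0.23×0.4222 + 0.05×1.5636 + 0.08×0.7016 + 0.23×1.9644 + 0.15×2.1801 = 1.3812
MRP = 7.0% − 1.2% = 5.80%
E(R_P) = R_f + β_P × MRP = 1.2% + 1.3812 × 5.8% = 9.21%

9.21%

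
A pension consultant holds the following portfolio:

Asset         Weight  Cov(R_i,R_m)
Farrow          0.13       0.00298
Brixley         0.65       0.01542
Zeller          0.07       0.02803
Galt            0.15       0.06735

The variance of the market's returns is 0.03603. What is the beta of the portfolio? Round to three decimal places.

β_Farrow = 0.00298 / 0.03603 = 0.0827
β_Brixley = 0.01542 / 0.03603 = 0.4280
β_Zeller = 0.02803 / 0.03603 = 0.7780
β_Galt = 0.06735 / 0.03603 = 1.8693
β_P = Σ w_i β_i = 0.13×0.0827 + 0.65×0.4280 + 0.07×0.7780 + 0.15×1.8693 = 0.6238

0.624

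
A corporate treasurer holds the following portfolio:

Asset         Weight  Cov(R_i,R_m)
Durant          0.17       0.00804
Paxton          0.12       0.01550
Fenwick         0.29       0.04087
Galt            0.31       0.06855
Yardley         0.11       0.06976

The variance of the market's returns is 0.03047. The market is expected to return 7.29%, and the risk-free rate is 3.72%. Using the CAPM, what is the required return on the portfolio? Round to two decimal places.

8.88%

β_Durant = 0.00804 / 0.03047 = 0.2639
β_Paxton = 0.01550 / 0.03047 = 0.5087
β_Fenwick = 0.04087 / 0.03047 = 1.3413
β_Galt = 0.06855 / 0.03047 = 2.2498
β_Yardley = 0.06976 / 0.03047 = 2.2895
β_P = Σ w_i β_i = 0.17×0.2639 + 0.12×0.5087 + 0.29×1.3413 + 0.31×2.2498 + 0.11×2.2895 = 1.4442
MRP = 7.29% − 3.72% = 3.57%
E(R_P) = R_f + β_P × MRP = 3.72% + 1.4442 × 3.57% = 8.88%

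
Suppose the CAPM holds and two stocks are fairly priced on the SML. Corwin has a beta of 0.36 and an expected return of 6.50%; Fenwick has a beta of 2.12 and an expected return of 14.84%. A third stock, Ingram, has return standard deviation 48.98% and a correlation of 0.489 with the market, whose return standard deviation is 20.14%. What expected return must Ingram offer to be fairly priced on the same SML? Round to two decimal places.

MRP = (14.84% − 6.50%) / (2.12 − 0.36) = 4.7386%
R_f = 6.50% − 0.36 × 4.7386% = 4.7941%
β_Ingram = ρ·σ_i/σ_m = 0.489 × 48.98 / 20.14 = 1.1892
E(R_Ingram) = R_f + β × MRP = 4.7941% + 1.1892 × 4.7386% = 10.43%

10.43%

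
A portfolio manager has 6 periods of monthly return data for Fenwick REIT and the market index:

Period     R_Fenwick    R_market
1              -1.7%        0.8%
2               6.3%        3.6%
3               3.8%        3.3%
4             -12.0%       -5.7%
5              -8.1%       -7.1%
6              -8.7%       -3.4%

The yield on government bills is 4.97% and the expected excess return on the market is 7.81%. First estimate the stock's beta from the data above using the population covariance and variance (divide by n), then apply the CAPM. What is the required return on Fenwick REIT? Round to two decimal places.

16.69%

Mean R_i = (-1.7 + 6.3 + 3.8 − 12.0 − 8.1 − 8.7) / 6 = -3.4000%
Mean R_m = (0.8 + 3.6 + 3.3 − 5.7 − 7.1 − 3.4) / 6 = -1.4167%
Σ(R_i − R̄_i)(R_m − R̄_m) = 160.4500  ⇒  Cov = 160.4500 / 6 = 26.7417
Σ(R_m − R̄_m)² = 106.9083  ⇒  Var(R_m) = 106.9083 / 6 = 17.8181
β = Cov / Var(R_m) = 26.7417 / 17.8181 = 1.5008
E(R) = R_f + β × MRP = 4.97% + 1.5008 × 7.81% = 16.69%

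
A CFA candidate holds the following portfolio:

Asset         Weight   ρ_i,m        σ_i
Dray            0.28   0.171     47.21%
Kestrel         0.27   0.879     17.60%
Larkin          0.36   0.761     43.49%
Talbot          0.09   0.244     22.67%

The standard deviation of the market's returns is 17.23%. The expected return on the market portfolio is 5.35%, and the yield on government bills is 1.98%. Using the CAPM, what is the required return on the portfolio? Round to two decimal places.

5.67%

β_Dray = 0.171 × 47.21% / 17.23% = 0.4685
β_Kestrel = 0.879 × 17.60% / 17.23% = 0.8979
β_Larkin = 0.761 × 43.49% / 17.23% = 1.9208
β_Talbot = 0.244 × 22.67% / 17.23% = 0.3210
β_P = Σ w_i β_i = 0.28×0.4685 + 0.27×0.8979 + 0.36×1.9208 + 0.09×0.3210 = 1.0940
MRP = 5.35% − 1.98% = 3.37%
E(R_P) = R_f + β_P × MRP = 1.98% + 1.0940 × 3.37% = 5.67%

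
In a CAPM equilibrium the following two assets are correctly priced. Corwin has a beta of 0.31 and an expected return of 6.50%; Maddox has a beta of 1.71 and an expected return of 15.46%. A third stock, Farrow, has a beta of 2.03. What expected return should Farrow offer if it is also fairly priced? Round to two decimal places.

MRP (SML slope) = (15.46% − 6.50%) / (1.71 − 0.31) = 8.96% / 1.40 = 6.4000%
R_f (intercept) = 6.50% − 0.31 × 6.4000% = 4.5160%
E(R_Farrow) = R_f + β × MRP = 4.5160% + 2.03 × 6.4000% = 17.51%

17.51%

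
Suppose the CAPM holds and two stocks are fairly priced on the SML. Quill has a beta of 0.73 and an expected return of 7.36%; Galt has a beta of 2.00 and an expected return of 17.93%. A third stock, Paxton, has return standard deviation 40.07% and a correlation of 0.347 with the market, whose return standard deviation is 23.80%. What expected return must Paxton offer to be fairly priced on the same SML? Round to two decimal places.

MRP = (17.93% − 7.36%) / (2.00 − 0.73) = 8.3228%
R_f = 7.36% − 0.73 × 8.3228% = 1.2844%
β_Paxton = ρ·σ_i/σ_m = 0.347 × 40.07 / 23.80 = 0.5842
E(R_Paxton) = R_f + β × MRP = 1.2844% + 0.5842 × 8.3228% = 6.15%

6.15%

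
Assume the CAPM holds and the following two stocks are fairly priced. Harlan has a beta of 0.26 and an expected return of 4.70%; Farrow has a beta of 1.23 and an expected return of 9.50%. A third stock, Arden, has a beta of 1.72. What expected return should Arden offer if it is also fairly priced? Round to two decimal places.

11.92%

MRP (SML slope) = (9.50% − 4.70%) / (1.23 − 0.26) = 4.80% / 0.97 = 4.9485%
R_f (intercept) = 4.70% − 0.26 × 4.9485% = 3.4134%
E(R_Arden) = R_f + β × MRP = 3.4134% + 1.72 × 4.9485% = 11.92%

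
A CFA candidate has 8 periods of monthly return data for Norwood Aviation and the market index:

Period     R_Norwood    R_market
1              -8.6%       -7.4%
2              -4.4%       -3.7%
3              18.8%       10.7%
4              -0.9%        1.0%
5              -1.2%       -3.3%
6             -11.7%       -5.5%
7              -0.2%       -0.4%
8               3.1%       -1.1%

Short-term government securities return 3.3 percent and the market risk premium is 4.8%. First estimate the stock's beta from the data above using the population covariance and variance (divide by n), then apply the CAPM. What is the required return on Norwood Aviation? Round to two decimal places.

10.88%

Mean R_i = (-8.6 − 4.4 + 18.8 − 0.9 − 1.2 − 11.7 − 0.2 + 3.1) / 8 = -0.6375%
Mean R_m = (-7.4 − 3.7 + 10.7 + 1.0 − 3.3 − 5.5 − 0.4 − 1.1) / 8 = -1.2125%
Σ(R_i − R̄_i)(R_m − R̄_m) = 338.9763  ⇒  Cov = 338.9763 / 8 = 42.3720
Σ(R_m − R̄_m)² = 214.6888  ⇒  Var(R_m) = 214.6888 / 8 = 26.8361
β = Cov / Var(R_m) = 42.3720 / 26.8361 = 1.5789
E(R) = R_f + β × MRP = 3.3% + 1.5789 × 4.8% = 10.88%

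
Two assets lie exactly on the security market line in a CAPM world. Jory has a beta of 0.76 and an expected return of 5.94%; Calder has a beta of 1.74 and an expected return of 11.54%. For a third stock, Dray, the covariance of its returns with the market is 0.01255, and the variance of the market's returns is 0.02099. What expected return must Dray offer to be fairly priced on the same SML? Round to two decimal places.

MRP = (11.54% − 5.94%) / (1.74 − 0.76) = 5.7143%
R_f = 5.94% − 0.76 × 5.7143% = 1.5971%
β_Dray = Cov / Var(R_m) = 0.01255 / 0.02099 = 0.5979
E(R_Dray) = R_f + β × MRP = 1.5971% + 0.5979 × 5.7143% = 5.01%

5.01%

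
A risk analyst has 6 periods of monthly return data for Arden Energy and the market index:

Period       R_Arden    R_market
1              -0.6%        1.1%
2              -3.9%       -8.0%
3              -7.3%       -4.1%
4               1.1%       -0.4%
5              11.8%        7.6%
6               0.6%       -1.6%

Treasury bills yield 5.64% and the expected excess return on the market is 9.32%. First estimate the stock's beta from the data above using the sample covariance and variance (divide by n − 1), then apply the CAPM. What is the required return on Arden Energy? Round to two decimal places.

Mean R_i = (-0.6 − 3.9 − 7.3 + 1.1 + 11.8 + 0.6) / 6 = 0.2833%
Mean R_m = (1.1 − 8.0 − 4.1 − 0.4 + 7.6 − 1.6) / 6 = -0.9000%
Σ(R_i − R̄_i)(R_m − R̄_m) = 150.2800  ⇒  Cov = 150.2800 / 5 = 30.0560
Σ(R_m − R̄_m)² = 137.6400  ⇒  Var(R_m) = 137.6400 / 5 = 27.5280
β = Cov / Var(R_m) = 30.0560 / 27.5280 = 1.0918
E(R) = R_f + β × MRP = 5.64% + 1.0918 × 9.32% = 15.82%

15.82%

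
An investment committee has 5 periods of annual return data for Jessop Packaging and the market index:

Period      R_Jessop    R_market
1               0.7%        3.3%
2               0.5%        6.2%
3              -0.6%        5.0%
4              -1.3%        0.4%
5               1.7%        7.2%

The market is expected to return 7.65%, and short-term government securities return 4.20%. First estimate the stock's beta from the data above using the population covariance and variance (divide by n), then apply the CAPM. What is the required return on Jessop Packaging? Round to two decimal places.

5.37%

Mean R_i = (0.7 + 0.5 − 0.6 − 1.3 + 1.7) / 5 = 0.2000%
Mean R_m = (3.3 + 6.2 + 5.0 + 0.4 + 7.2) / 5 = 4.4200%
Σ(R_i − R̄_i)(R_m − R̄_m) = 9.7100  ⇒  Cov = 9.7100 / 5 = 1.9420
Σ(R_m − R̄_m)² = 28.6480  ⇒  Var(R_m) = 28.6480 / 5 = 5.7296
β = Cov / Var(R_m) = 1.9420 / 5.7296 = 0.3389
MRP = 7.65% − 4.20% = 3.45%
E(R) = R_f + β × MRP = 4.20% + 0.3389 × 3.45% = 5.37%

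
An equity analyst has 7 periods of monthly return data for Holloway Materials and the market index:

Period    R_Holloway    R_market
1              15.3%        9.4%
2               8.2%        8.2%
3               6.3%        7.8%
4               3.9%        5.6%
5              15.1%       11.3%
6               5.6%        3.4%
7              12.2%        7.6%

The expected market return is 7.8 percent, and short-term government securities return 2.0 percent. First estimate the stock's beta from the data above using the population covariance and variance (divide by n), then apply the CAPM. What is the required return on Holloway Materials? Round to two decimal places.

Mean R_i = (15.3 + 8.2 + 6.3 + 3.9 + 15.1 + 5.6 + 12.2) / 7 = 9.5143%
Mean R_m = (9.4 + 8.2 + 7.8 + 5.6 + 11.3 + 3.4 + 7.6) / 7 = 7.6143%
Σ(R_i − R̄_i)(R_m − R̄_m) = 57.3186  ⇒  Cov = 57.3186 / 7 = 8.1884
Σ(R_m − R̄_m)² = 38.9686  ⇒  Var(R_m) = 38.9686 / 7 = 5.5669
β = Cov / Var(R_m) = 8.1884 / 5.5669 = 1.4709
MRP = 7.8% − 2.0% = 5.80%
E(R) = R_f + β × MRP = 2.0% + 1.4709 × 5.8% = 10.53%

10.53%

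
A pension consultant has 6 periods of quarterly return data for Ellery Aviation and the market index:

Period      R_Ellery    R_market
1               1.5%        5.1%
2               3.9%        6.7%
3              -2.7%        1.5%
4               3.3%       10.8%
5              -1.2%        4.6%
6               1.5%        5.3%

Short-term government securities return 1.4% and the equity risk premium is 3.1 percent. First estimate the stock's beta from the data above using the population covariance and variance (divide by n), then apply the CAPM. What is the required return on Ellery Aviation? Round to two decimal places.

Mean R_i = (1.5 + 3.9 − 2.7 + 3.3 − 1.2 + 1.5) / 6 = 1.0500%
Mean R_m = (5.1 + 6.7 + 1.5 + 10.8 + 4.6 + 5.3) / 6 = 5.6667%
Σ(R_i − R̄_i)(R_m − R̄_m) = 32.1000  ⇒  Cov = 32.1000 / 6 = 5.3500
Σ(R_m − R̄_m)² = 46.3733  ⇒  Var(R_m) = 46.3733 / 6 = 7.7289
β = Cov / Var(R_m) = 5.3500 / 7.7289 = 0.6922
E(R) = R_f + β × MRP = 1.4% + 0.6922 × 3.1% = 3.55%

3.55%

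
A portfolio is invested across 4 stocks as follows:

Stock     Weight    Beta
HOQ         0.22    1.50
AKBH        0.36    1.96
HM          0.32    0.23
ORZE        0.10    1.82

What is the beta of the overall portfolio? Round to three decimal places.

β_P = Σ w_i β_i = 0.22×1.50 + 0.36×1.96 + 0.32×0.23 + 0.10×1.82 = 1.2912

1.291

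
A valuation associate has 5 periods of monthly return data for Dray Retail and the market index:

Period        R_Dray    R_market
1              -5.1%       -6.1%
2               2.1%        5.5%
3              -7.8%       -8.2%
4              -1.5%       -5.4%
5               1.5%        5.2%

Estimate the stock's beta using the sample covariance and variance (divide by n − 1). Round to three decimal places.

0.590

Mean R_i = (-5.1 + 2.1 − 7.8 − 1.5 + 1.5) / 5 = -2.1600%
Mean R_m = (-6.1 + 5.5 − 8.2 − 5.4 + 5.2) / 5 = -1.8000%
Σ(R_i − R̄_i)(R_m − R̄_m) = 103.0800  ⇒  Cov = 103.0800 / 4 = 25.7700
Σ(R_m − R̄_m)² = 174.7000  ⇒  Var(R_m) = 174.7000 / 4 = 43.6750
β = Cov / Var(R_m) = 25.7700 / 43.6750 = 0.5900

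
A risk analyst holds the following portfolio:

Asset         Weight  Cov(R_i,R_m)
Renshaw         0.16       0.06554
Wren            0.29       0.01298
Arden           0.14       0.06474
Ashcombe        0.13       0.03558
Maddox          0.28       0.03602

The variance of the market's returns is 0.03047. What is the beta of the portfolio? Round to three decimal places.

β_Renshaw = 0.06554 / 0.03047 = 2.1510
β_Wren = 0.01298 / 0.03047 = 0.4260
β_Arden = 0.06474 / 0.03047 = 2.1247
β_Ashcombe = 0.03558 / 0.03047 = 1.1677
β_Maddox = 0.03602 / 0.03047 = 1.1821
β_P = Σ w_i β_i = 0.16×2.1510 + 0.29×0.4260 + 0.14×2.1247 + 0.13×1.1677 + 0.28×1.1821 = 1.2479

1.248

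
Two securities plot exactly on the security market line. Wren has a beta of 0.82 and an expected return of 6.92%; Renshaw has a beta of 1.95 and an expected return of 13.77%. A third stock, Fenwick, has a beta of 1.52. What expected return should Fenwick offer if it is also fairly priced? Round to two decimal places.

11.16%

MRP (SML slope) = (13.77% − 6.92%) / (1.95 − 0.82) = 6.85% / 1.13 = 6.0619%
R_f (intercept) = 6.92% − 0.82 × 6.0619% = 1.9492%
E(R_Fenwick) = R_f + β × MRP = 1.9492% + 1.52 × 6.0619% = 11.16%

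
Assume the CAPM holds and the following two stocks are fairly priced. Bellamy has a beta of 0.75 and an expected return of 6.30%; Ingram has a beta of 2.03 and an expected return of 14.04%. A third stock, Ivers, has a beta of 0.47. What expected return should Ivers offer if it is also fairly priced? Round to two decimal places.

4.61%

MRP (SML slope) = (14.04% − 6.30%) / (2.03 − 0.75) = 7.74% / 1.28 = 6.0469%
R_f (intercept) = 6.30% − 0.75 × 6.0469% = 1.7648%
E(R_Ivers) = R_f + β × MRP = 1.7648% + 0.47 × 6.0469% = 4.61%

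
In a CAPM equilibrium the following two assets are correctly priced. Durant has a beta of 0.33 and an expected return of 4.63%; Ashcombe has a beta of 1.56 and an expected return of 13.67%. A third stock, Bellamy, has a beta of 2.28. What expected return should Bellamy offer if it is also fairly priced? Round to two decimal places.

18.96%

MRP (SML slope) = (13.67% − 4.63%) / (1.56 − 0.33) = 9.04% / 1.23 = 7.3496%
R_f (intercept) = 4.63% − 0.33 × 7.3496% = 2.2046%
E(R_Bellamy) = R_f + β × MRP = 2.2046% + 2.28 × 7.3496% = 18.96%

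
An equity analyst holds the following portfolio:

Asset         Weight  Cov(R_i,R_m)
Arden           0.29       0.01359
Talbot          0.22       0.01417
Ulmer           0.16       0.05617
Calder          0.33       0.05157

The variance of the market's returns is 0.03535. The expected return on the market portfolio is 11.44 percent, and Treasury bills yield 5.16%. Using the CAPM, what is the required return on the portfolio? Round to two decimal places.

11.03%

β_Arden = 0.01359 / 0.03535 = 0.3844
β_Talbot = 0.01417 / 0.03535 = 0.4008
β_Ulmer = 0.05617 / 0.03535 = 1.5890
β_Calder = 0.05157 / 0.03535 = 1.4588
β_P = Σ w_i β_i = 0.29×0.3844 + 0.22×0.4008 + 0.16×1.5890 + 0.33×1.4588 = 0.9353
MRP = 11.44% − 5.16% = 6.28%
E(R_P) = R_f + β_P × MRP = 5.16% + 0.9353 × 6.28% = 11.03%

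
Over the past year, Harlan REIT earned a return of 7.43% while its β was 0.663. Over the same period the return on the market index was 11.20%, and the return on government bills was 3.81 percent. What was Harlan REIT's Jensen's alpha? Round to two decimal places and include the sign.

-1.28%

Market excess return = 11.20% − 3.81% = 7.39%
CAPM benchmark = R_f + β(R_m − R_f) = 3.81% + 0.663 × 7.39% = 8.70957%
α = actual − benchmark = 7.43% − 8.70957% = -1.28%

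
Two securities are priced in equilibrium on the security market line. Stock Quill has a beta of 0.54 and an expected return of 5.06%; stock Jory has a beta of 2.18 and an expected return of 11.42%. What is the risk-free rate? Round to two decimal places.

2.97%

Both satisfy E(R) = R_f + β·MRP, so the slope of the SML is
MRP = (11.42% − 5.06%) / (2.18 − 0.54) = 6.36% / 1.64 = 3.8780%
R_f = E(R_Quill) − β_Quill·MRP = 5.06% − 0.54 × 3.8780% = 2.9659%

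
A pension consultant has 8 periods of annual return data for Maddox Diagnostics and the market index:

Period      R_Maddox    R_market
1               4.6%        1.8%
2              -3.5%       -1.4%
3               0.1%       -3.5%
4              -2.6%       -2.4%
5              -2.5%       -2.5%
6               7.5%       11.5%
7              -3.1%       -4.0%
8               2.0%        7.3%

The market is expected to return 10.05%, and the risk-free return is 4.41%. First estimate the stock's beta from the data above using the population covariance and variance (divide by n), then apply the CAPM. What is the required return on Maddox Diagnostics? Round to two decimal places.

Mean R_i = (4.6 − 3.5 + 0.1 − 2.6 − 2.5 + 7.5 − 3.1 + 2.0) / 8 = 0.3125%
Mean R_m = (1.8 − 1.4 − 3.5 − 2.4 − 2.5 + 11.5 − 4.0 + 7.3) / 8 = 0.8500%
Σ(R_i − R̄_i)(R_m − R̄_m) = 136.4450  ⇒  Cov = 136.4450 / 8 = 17.0556
Σ(R_m − R̄_m)² = 225.2200  ⇒  Var(R_m) = 225.2200 / 8 = 28.1525
β = Cov / Var(R_m) = 17.0556 / 28.1525 = 0.6058
MRP = 10.05% − 4.41% = 5.64%
E(R) = R_f + β × MRP = 4.41% + 0.6058 × 5.64% = 7.83%

7.83%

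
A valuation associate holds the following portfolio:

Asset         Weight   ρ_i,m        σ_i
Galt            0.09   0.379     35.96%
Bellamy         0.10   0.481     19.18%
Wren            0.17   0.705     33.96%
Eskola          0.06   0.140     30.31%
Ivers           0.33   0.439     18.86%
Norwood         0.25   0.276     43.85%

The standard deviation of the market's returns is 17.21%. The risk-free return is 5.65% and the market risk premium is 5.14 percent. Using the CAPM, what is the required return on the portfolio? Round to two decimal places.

β_Galt = 0.379 × 35.96% / 17.21% = 0.7919
β_Bellamy = 0.481 × 19.18% / 17.21% = 0.5361
β_Wren = 0.705 × 33.96% / 17.21% = 1.3912
β_Eskola = 0.140 × 30.31% / 17.21% = 0.2466
β_Ivers = 0.439 × 18.86% / 17.21% = 0.4811
β_Norwood = 0.276 × 43.85% / 17.21% = 0.7032
β_P = Σ w_i β_i = 0.09×0.7919 + 0.10×0.5361 + 0.17×1.3912 + 0.06×0.2466 + 0.33×0.4811 + 0.25×0.7032 = 0.7107
E(R_P) = R_f + β_P × MRP = 5.65% + 0.7107 × 5.14% = 9.30%

9.30%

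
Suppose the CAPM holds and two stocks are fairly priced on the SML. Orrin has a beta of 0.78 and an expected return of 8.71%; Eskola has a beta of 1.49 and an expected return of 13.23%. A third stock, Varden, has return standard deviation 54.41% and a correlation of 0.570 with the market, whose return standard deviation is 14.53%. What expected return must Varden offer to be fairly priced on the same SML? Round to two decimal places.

MRP = (13.23% − 8.71%) / (1.49 − 0.78) = 6.3662%
R_f = 8.71% − 0.78 × 6.3662% = 3.7444%
β_Varden = ρ·σ_i/σ_m = 0.570 × 54.41 / 14.53 = 2.1345
E(R_Varden) = R_f + β × MRP = 3.7444% + 2.1345 × 6.3662% = 17.33%

17.33%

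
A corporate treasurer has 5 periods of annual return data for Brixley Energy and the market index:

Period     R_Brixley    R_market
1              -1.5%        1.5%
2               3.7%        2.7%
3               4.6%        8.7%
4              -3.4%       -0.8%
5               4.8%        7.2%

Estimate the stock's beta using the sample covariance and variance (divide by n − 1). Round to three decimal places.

Mean R_i = (-1.5 + 3.7 + 4.6 − 3.4 + 4.8) / 5 = 1.6400%
Mean R_m = (1.5 + 2.7 + 8.7 − 0.8 + 7.2) / 5 = 3.8600%
Σ(R_i − R̄_i)(R_m − R̄_m) = 53.3880  ⇒  Cov = 53.3880 / 4 = 13.3470
Σ(R_m − R̄_m)² = 63.2120  ⇒  Var(R_m) = 63.2120 / 4 = 15.8030
β = Cov / Var(R_m) = 13.3470 / 15.8030 = 0.8446

0.845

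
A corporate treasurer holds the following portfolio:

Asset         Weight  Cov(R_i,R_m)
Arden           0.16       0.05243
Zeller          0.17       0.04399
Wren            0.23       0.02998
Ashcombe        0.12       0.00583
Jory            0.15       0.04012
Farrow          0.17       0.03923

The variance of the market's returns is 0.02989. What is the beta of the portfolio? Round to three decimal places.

β_Arden = 0.05243 / 0.02989 = 1.7541
β_Zeller = 0.04399 / 0.02989 = 1.4717
β_Wren = 0.02998 / 0.02989 = 1.0030
β_Ashcombe = 0.00583 / 0.02989 = 0.1950
β_Jory = 0.04012 / 0.02989 = 1.3423
β_Farrow = 0.03923 / 0.02989 = 1.3125
β_P = Σ w_i β_i = 0.16×1.7541 + 0.17×1.4717 + 0.23×1.0030 + 0.12×0.1950 + 0.15×1.3423 + 0.17×1.3125 = 1.2094

1.209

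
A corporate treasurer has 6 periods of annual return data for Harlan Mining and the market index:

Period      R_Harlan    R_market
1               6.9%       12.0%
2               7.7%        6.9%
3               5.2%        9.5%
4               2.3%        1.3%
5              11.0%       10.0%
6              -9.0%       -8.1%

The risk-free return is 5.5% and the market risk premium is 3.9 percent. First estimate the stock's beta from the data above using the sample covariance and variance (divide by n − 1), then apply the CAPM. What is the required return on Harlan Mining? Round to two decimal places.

8.87%

Mean R_i = (6.9 + 7.7 + 5.2 + 2.3 + 11.0 − 9.0) / 6 = 4.0167%
Mean R_m = (12.0 + 6.9 + 9.5 + 1.3 + 10.0 − 8.1) / 6 = 5.2667%
Σ(R_i − R̄_i)(R_m − R̄_m) = 244.2933  ⇒  Cov = 244.2933 / 5 = 48.8587
Σ(R_m − R̄_m)² = 282.7333  ⇒  Var(R_m) = 282.7333 / 5 = 56.5467
β = Cov / Var(R_m) = 48.8587 / 56.5467 = 0.8640
E(R) = R_f + β × MRP = 5.5% + 0.8640 × 3.9% = 8.87%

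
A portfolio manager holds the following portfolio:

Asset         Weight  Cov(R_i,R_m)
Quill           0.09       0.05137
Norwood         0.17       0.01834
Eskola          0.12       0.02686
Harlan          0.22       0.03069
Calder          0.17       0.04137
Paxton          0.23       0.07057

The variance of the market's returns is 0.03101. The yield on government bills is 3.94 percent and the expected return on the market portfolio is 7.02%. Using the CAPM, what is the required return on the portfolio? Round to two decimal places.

8.01%

β_Quill = 0.05137 / 0.03101 = 1.6566
β_Norwood = 0.01834 / 0.03101 = 0.5914
β_Eskola = 0.02686 / 0.03101 = 0.8662
β_Harlan = 0.03069 / 0.03101 = 0.9897
β_Calder = 0.04137 / 0.03101 = 1.3341
β_Paxton = 0.07057 / 0.03101 = 2.2757
β_P = Σ w_i β_i = 0.09×1.6566 + 0.17×0.5914 + 0.12×0.8662 + 0.22×0.9897 + 0.17×1.3341 + 0.23×2.2757 = 1.3215
MRP = 7.02% − 3.94% = 3.08%
E(R_P) = R_f + β_P × MRP = 3.94% + 1.3215 × 3.08% = 8.01%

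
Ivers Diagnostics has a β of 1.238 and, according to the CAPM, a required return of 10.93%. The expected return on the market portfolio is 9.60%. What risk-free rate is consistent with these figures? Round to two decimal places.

E(R) = R_f + β(E(R_m) − R_f) = R_f(1 − β) + β·E(R_m)
10.93% = R_f × (1 − 1.238) + 1.238 × 9.60%
10.93% = R_f × -0.238 + 11.88480%
R_f = (10.93% − 11.88480%) / -0.238 = 4.01%

4.01%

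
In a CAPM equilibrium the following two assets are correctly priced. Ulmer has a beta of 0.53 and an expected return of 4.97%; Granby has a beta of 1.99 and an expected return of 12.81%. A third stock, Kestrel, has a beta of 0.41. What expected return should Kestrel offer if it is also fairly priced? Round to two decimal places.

MRP (SML slope) = (12.81% − 4.97%) / (1.99 − 0.53) = 7.84% / 1.46 = 5.3699%
R_f (intercept) = 4.97% − 0.53 × 5.3699% = 2.1240%
E(R_Kestrel) = R_f + β × MRP = 2.1240% + 0.41 × 5.3699% = 4.33%

4.33%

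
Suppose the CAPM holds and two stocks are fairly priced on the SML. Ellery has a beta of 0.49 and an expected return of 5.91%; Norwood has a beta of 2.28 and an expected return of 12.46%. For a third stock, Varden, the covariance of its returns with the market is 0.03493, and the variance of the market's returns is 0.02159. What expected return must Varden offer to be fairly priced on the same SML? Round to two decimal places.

10.04%

MRP = (12.46% − 5.91%) / (2.28 − 0.49) = 3.6592%
R_f = 5.91% − 0.49 × 3.6592% = 4.1170%
β_Varden = Cov / Var(R_m) = 0.03493 / 0.02159 = 1.6179
E(R_Varden) = R_f + β × MRP = 4.1170% + 1.6179 × 3.6592% = 10.04%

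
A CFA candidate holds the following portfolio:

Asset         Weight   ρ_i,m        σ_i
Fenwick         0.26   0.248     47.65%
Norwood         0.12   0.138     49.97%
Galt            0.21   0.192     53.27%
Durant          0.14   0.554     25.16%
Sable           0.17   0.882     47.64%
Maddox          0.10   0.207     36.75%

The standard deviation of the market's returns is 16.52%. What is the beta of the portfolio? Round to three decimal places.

0.963

β_Fenwick = 0.248 × 47.65% / 16.52% = 0.7153
β_Norwood = 0.138 × 49.97% / 16.52% = 0.4174
β_Galt = 0.192 × 53.27% / 16.52% = 0.6191
β_Durant = 0.554 × 25.16% / 16.52% = 0.8437
β_Sable = 0.882 × 47.64% / 16.52% = 2.5435
β_Maddox = 0.207 × 36.75% / 16.52% = 0.4605
β_P = Σ w_i β_i = 0.26×0.7153 + 0.12×0.4174 + 0.21×0.6191 + 0.14×0.8437 + 0.17×2.5435 + 0.10×0.4605 = 0.9626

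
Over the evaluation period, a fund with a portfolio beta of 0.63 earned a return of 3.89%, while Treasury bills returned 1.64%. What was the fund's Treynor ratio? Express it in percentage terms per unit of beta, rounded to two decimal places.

Treynor = (R_P − R_f) / β_P = (3.89% − 1.64%) / 0.6300 = 2.25% / 0.6300 = 3.57%

3.57%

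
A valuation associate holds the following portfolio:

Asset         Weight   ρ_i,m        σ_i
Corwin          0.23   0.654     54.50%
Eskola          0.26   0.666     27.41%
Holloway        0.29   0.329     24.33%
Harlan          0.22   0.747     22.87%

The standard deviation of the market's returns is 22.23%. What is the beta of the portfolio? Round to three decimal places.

β_Corwin = 0.654 × 54.50% / 22.23% = 1.6034
β_Eskola = 0.666 × 27.41% / 22.23% = 0.8212
β_Holloway = 0.329 × 24.33% / 22.23% = 0.3601
β_Harlan = 0.747 × 22.87% / 22.23% = 0.7685
β_P = Σ w_i β_i = 0.23×1.6034 + 0.26×0.8212 + 0.29×0.3601 + 0.22×0.7685 = 0.8558

0.856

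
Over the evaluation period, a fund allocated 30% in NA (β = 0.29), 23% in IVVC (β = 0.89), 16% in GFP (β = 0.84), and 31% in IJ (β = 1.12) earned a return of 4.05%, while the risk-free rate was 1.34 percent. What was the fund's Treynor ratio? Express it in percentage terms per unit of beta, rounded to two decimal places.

β_P = 0.30×0.29 + 0.23×0.89 + 0.16×0.84 + 0.31×1.12 = 0.7733
Treynor = (R_P − R_f) / β_P = (4.05% − 1.34%) / 0.7733 = 2.71% / 0.7733 = 3.50%

3.50%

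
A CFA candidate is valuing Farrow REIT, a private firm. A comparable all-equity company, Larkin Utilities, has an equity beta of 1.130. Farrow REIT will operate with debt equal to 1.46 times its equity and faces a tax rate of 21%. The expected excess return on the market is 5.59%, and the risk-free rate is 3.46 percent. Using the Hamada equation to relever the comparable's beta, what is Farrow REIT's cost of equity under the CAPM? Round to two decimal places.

17.06%

β_L = β_U × [1 + (1 − t)(D/E)] = 1.130 × [1 + (1 − 0.21) × 1.46]
    = 1.130 × [1 + 0.79 × 1.46] = 1.130 × 2.1534 = 2.4333
E(R) = R_f + β_L × MRP = 3.46% + 2.4333 × 5.59% = 17.06%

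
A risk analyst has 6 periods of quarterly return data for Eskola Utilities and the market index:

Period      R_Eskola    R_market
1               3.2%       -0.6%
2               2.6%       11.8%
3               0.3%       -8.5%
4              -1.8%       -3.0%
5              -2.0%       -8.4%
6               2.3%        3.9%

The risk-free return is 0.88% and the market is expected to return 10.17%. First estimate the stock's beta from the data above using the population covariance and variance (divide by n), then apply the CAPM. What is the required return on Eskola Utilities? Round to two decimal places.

2.75%

Mean R_i = (3.2 + 2.6 + 0.3 − 1.8 − 2.0 + 2.3) / 6 = 0.7667%
Mean R_m = (-0.6 + 11.8 − 8.5 − 3.0 − 8.4 + 3.9) / 6 = -0.8000%
Σ(R_i − R̄_i)(R_m − R̄_m) = 61.0600  ⇒  Cov = 61.0600 / 6 = 10.1767
Σ(R_m − R̄_m)² = 302.7800  ⇒  Var(R_m) = 302.7800 / 6 = 50.4633
β = Cov / Var(R_m) = 10.1767 / 50.4633 = 0.2017
MRP = 10.17% − 0.88% = 9.29%
E(R) = R_f + β × MRP = 0.88% + 0.2017 × 9.29% = 2.75%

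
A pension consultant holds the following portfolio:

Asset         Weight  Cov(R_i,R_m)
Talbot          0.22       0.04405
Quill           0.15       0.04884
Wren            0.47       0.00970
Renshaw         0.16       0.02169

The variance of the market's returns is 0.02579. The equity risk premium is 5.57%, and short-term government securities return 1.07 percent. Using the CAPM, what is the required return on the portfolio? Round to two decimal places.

β_Talbot = 0.04405 / 0.02579 = 1.7080
β_Quill = 0.04884 / 0.02579 = 1.8938
β_Wren = 0.00970 / 0.02579 = 0.3761
β_Renshaw = 0.02169 / 0.02579 = 0.8410
β_P = Σ w_i β_i = 0.22×1.7080 + 0.15×1.8938 + 0.47×0.3761 + 0.16×0.8410 = 0.9712
E(R_P) = R_f + β_P × MRP = 1.07% + 0.9712 × 5.57% = 6.48%

6.48%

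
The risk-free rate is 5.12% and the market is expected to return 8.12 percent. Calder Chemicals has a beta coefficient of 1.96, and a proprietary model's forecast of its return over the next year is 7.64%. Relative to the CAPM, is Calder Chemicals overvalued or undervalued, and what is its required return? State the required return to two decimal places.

MRP = 8.12% − 5.12% = 3.00%
Required return = R_f + β·MRP = 5.12% + 1.96 × 3.00% = 11.00%
Forecast 7.64% < required 11.00% → the stock plots below the SML → overvalued.

Overvalued; required return 11.00%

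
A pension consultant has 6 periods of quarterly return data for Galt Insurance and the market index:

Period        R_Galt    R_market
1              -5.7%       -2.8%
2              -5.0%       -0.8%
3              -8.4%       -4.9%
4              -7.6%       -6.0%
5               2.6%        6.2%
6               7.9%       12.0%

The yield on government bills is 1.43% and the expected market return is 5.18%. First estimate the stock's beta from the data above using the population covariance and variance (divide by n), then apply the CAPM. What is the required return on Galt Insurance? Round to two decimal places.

4.86%

Mean R_i = (-5.7 − 5.0 − 8.4 − 7.6 + 2.6 + 7.9) / 6 = -2.7000%
Mean R_m = (-2.8 − 0.8 − 4.9 − 6.0 + 6.2 + 12.0) / 6 = 0.6167%
Σ(R_i − R̄_i)(R_m − R̄_m) = 227.6300  ⇒  Cov = 227.6300 / 6 = 37.9383
Σ(R_m − R̄_m)² = 248.6483  ⇒  Var(R_m) = 248.6483 / 6 = 41.4414
β = Cov / Var(R_m) = 37.9383 / 41.4414 = 0.9155
MRP = 5.18% − 1.43% = 3.75%
E(R) = R_f + β × MRP = 1.43% + 0.9155 × 3.75% = 4.86%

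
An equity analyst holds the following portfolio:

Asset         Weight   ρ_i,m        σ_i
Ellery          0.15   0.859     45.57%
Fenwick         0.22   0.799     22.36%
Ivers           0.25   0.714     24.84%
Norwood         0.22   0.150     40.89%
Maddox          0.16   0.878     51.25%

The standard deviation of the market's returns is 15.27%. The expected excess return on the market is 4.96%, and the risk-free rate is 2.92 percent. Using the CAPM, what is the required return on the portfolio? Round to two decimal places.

10.32%

β_Ellery = 0.859 × 45.57% / 15.27% = 2.5635
β_Fenwick = 0.799 × 22.36% / 15.27% = 1.1700
β_Ivers = 0.714 × 24.84% / 15.27% = 1.1615
β_Norwood = 0.150 × 40.89% / 15.27% = 0.4017
β_Maddox = 0.878 × 51.25% / 15.27% = 2.9468
β_P = Σ w_i β_i = 0.15×2.5635 + 0.22×1.1700 + 0.25×1.1615 + 0.22×0.4017 + 0.16×2.9468 = 1.4922
E(R_P) = R_f + β_P × MRP = 2.92% + 1.4922 × 4.96% = 10.32%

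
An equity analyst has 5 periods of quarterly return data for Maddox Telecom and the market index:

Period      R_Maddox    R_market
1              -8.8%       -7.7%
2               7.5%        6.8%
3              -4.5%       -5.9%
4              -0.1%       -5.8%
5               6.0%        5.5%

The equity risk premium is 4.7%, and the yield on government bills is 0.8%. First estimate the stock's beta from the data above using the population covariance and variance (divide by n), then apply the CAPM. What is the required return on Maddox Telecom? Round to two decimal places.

Mean R_i = (-8.8 + 7.5 − 4.5 − 0.1 + 6.0) / 5 = 0.0200%
Mean R_m = (-7.7 + 6.8 − 5.9 − 5.8 + 5.5) / 5 = -1.4200%
Σ(R_i − R̄_i)(R_m − R̄_m) = 179.0320  ⇒  Cov = 179.0320 / 5 = 35.8064
Σ(R_m − R̄_m)² = 194.1480  ⇒  Var(R_m) = 194.1480 / 5 = 38.8296
β = Cov / Var(R_m) = 35.8064 / 38.8296 = 0.9221
E(R) = R_f + β × MRP = 0.8% + 0.9221 × 4.7% = 5.13%

5.13%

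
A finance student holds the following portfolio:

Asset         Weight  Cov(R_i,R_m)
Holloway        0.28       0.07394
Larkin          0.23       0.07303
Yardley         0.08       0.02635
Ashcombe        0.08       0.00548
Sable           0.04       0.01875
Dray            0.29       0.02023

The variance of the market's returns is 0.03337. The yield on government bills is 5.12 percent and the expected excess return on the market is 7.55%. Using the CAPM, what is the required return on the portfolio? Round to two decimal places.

β_Holloway = 0.07394 / 0.03337 = 2.2158
β_Larkin = 0.07303 / 0.03337 = 2.1885
β_Yardley = 0.02635 / 0.03337 = 0.7896
β_Ashcombe = 0.00548 / 0.03337 = 0.1642
β_Sable = 0.01875 / 0.03337 = 0.5619
β_Dray = 0.02023 / 0.03337 = 0.6062
β_P = Σ w_i β_i = 0.28×2.2158 + 0.23×2.1885 + 0.08×0.7896 + 0.08×0.1642 + 0.04×0.5619 + 0.29×0.6062 = 1.3984
E(R_P) = R_f + β_P × MRP = 5.12% + 1.3984 × 7.55% = 15.68%

15.68%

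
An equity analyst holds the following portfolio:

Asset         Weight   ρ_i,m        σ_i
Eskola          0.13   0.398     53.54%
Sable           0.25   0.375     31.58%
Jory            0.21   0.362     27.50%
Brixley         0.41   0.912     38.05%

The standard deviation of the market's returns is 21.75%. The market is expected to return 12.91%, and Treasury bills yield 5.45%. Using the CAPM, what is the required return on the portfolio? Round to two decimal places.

β_Eskola = 0.398 × 53.54% / 21.75% = 0.9797
β_Sable = 0.375 × 31.58% / 21.75% = 0.5445
β_Jory = 0.362 × 27.50% / 21.75% = 0.4577
β_Brixley = 0.912 × 38.05% / 21.75% = 1.5955
β_P = Σ w_i β_i = 0.13×0.9797 + 0.25×0.5445 + 0.21×0.4577 + 0.41×1.5955 = 1.0138
MRP = 12.91% − 5.45% = 7.46%
E(R_P) = R_f + β_P × MRP = 5.45% + 1.0138 × 7.46% = 13.01%

13.01%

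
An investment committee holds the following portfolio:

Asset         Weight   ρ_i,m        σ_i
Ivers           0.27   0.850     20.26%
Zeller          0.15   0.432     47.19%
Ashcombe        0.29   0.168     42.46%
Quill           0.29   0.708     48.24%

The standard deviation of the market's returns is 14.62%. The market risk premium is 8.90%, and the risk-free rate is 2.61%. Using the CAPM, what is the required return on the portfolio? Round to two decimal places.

β_Ivers = 0.850 × 20.26% / 14.62% = 1.1779
β_Zeller = 0.432 × 47.19% / 14.62% = 1.3944
β_Ashcombe = 0.168 × 42.46% / 14.62% = 0.4879
β_Quill = 0.708 × 48.24% / 14.62% = 2.3361
β_P = Σ w_i β_i = 0.27×1.1779 + 0.15×1.3944 + 0.29×0.4879 + 0.29×2.3361 = 1.3462
E(R_P) = R_f + β_P × MRP = 2.61% + 1.3462 × 8.90% = 14.59%

14.59%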